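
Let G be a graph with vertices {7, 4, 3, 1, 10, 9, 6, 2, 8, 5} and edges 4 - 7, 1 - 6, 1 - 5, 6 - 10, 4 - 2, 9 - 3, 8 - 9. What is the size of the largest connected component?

4

Starting from 2 we can reach 2, 4, 7. That is one component of size 3.
Starting from 3 we can reach 3, 8, 9. That is one component of size 3.
Starting from 1 we can reach 1, 5, 6, 10. That is one component of size 4.
The largest has 4 vertices.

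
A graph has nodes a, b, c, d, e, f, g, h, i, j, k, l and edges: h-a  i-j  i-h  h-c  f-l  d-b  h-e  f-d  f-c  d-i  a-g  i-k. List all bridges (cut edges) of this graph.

The edges on the cycle f-d-i-h-c-f are not bridges since each lies on that cycle.
But removing e-h disconnects e from h; removing h-a disconnects h from a; removing i-k disconnects i from k; removing f-l disconnects f from l — these are bridges.
In total 7 edges are bridges.

a-g, a-h, b-d, e-h, f-l, i-j, i-k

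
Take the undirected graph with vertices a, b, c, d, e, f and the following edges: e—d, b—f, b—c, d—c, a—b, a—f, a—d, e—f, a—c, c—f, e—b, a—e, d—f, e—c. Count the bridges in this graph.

0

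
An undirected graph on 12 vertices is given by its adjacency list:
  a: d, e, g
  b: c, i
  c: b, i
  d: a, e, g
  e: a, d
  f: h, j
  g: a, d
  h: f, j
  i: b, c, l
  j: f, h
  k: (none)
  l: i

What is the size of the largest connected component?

4

k is isolated — a component by itself.
Starting from f we can reach f, h, j. That is one component of size 3.
Starting from b we can reach b, c, i, l. That is one component of size 4.
Starting from a we can reach a, d, e, g. That is one component of size 4.
The largest has 4 vertices.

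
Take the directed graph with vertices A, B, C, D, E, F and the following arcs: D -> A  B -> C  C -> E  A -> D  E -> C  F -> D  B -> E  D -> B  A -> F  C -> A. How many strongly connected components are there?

1

{A, B, C, D, E, F} are all mutually reachable — one SCC of size 6.
That gives 1 strongly connected component.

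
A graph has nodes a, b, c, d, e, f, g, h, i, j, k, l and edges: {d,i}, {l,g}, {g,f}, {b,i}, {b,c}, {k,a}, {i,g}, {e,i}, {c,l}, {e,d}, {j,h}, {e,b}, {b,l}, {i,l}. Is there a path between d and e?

From d we can reach b, c, d, e, f, g, i, l, which includes e.

Yes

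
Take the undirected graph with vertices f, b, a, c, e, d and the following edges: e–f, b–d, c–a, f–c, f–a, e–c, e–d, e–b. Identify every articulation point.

e

Removing e increases the component count from 1 to 2, so e is a cut vertex.
By contrast removing b leaves 1 component; it is not a cut vertex. No other vertex is a cut vertex either.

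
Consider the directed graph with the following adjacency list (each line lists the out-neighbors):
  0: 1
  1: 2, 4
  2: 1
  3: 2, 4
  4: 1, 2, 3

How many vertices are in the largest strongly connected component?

{1, 2, 3, 4} are all mutually reachable — one SCC of size 4.
{0} is an SCC by itself.
The largest has 4 vertices.

4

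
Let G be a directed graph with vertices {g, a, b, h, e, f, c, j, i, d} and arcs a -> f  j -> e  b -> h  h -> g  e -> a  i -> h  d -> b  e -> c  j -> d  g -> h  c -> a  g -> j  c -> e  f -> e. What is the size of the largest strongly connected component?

{b, d, g, h, j} are all mutually reachable — one SCC of size 5.
{a, c, e, f} are all mutually reachable — one SCC of size 4.
{i} is an SCC by itself.
The largest has 5 vertices.

5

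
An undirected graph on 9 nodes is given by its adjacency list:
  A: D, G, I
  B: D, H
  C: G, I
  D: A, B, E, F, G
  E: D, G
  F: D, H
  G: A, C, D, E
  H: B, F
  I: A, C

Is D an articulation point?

Deleting D raises the number of components from 1 to 2, so D is a cut vertex.

Yes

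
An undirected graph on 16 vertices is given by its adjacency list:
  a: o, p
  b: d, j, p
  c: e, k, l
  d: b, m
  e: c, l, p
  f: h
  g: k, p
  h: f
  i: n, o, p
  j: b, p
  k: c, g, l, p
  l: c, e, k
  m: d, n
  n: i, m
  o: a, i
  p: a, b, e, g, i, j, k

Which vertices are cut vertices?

p

Removing p increases the component count from 2 to 3, so p is a cut vertex.
By contrast removing b leaves 2 components; it is not a cut vertex. No other vertex is a cut vertex either.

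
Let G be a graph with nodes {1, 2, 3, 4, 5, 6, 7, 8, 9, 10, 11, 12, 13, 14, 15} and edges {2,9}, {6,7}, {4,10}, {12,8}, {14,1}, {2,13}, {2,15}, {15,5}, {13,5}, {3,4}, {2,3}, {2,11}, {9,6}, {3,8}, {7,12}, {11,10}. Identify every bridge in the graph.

1-14

The edges on the cycle 2-9-6-7-12-8-3-2 are not bridges since each lies on that cycle.
But removing 14—1 disconnects 14 from 1 — this is a bridge.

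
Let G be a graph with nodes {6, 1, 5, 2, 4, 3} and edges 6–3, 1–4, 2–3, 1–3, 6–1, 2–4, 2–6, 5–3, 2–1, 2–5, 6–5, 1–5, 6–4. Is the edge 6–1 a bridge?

After removing 6–1, the path 6-2-1 still connects them, so the edge is not a bridge.

No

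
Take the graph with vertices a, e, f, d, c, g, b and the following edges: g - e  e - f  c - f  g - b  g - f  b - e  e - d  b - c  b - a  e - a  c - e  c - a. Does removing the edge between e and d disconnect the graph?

Yes

Removing e - d leaves no path between e and d: the component count goes from 1 to 2. So it is a bridge.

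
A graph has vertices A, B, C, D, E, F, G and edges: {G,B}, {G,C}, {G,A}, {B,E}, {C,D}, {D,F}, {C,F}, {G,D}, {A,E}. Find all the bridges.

The edges on the cycle G-C-F-D-G are not bridges since each lies on that cycle.
Every edge lies on some cycle, so there are no bridges.

none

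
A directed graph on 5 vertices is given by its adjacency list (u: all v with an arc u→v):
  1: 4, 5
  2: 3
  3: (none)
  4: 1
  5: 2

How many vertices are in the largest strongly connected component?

{1, 4} are all mutually reachable — one SCC of size 2.
{3} is an SCC by itself.
{5} is an SCC by itself.
{2} is an SCC by itself.
The largest has 2 vertices.

2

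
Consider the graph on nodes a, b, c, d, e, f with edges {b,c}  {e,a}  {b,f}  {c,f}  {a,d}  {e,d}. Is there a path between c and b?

From c we can reach b, c, f, which includes b.

Yes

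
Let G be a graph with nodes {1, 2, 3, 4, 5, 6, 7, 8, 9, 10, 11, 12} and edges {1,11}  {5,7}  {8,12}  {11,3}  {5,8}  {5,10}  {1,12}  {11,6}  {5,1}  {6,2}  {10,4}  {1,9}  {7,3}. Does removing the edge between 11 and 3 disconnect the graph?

After removing 11–3, the path 11-1-5-7-3 still connects them, so the edge is not a bridge.

No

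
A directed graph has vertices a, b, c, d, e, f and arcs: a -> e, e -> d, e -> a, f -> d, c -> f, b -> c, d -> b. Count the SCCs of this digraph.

{b, c, d, f} are all mutually reachable — one SCC of size 4.
{a, e} are all mutually reachable — one SCC of size 2.
That gives 2 strongly connected components.

2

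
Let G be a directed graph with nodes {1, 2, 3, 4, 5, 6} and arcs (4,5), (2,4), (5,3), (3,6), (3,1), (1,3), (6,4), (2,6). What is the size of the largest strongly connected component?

5

{1, 3, 4, 5, 6} are all mutually reachable — one SCC of size 5.
{2} is an SCC by itself.
The largest has 5 vertices.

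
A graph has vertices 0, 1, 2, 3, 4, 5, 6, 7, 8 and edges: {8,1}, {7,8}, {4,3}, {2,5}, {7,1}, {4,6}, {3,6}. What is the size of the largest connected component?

0 is isolated — a component by itself.
Starting from 2 we can reach 2, 5. That is one component of size 2.
Starting from 3 we can reach 3, 4, 6. That is one component of size 3.
Starting from 1 we can reach 1, 7, 8. That is one component of size 3.
The largest has 3 vertices.

3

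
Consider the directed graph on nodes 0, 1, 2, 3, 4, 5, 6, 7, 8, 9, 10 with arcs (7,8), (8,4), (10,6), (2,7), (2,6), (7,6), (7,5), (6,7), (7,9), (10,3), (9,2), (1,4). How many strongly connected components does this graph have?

8

{2, 6, 7, 9} are all mutually reachable — one SCC of size 4.
{4} is an SCC by itself.
{0} is an SCC by itself.
{8} is an SCC by itself.
{10} is an SCC by itself.
(and 3 more singleton SCCs)
That gives 8 strongly connected components.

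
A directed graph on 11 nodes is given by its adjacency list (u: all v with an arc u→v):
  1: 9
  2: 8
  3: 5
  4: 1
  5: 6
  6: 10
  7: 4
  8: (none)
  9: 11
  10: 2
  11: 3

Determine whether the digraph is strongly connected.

There is no directed path from 1 to 4, so the graph is not strongly connected.

No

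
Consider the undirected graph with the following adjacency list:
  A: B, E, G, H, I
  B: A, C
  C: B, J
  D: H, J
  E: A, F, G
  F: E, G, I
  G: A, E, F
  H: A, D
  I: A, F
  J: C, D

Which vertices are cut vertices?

A

Removing A increases the component count from 1 to 2, so A is a cut vertex.
By contrast removing D leaves 1 component; it is not a cut vertex. No other vertex is a cut vertex either.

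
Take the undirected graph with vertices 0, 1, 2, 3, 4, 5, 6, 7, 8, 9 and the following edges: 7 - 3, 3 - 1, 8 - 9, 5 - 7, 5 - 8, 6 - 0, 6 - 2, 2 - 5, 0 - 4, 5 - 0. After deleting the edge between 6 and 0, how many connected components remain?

1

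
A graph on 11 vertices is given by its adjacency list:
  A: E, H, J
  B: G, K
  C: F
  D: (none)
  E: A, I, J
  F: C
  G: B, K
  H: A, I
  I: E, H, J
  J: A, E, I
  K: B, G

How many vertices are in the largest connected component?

D is isolated — a component by itself.
Starting from C we can reach C, F. That is one component of size 2.
Starting from B we can reach B, G, K. That is one component of size 3.
Starting from A we can reach A, E, H, I, J. That is one component of size 5.
The largest has 5 vertices.

5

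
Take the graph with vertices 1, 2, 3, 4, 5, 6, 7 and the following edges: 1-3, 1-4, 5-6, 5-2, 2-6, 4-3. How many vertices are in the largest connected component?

3

7 is isolated — a component by itself.
Starting from 2 we can reach 2, 5, 6. That is one component of size 3.
Starting from 1 we can reach 1, 3, 4. That is one component of size 3.
The largest has 3 vertices.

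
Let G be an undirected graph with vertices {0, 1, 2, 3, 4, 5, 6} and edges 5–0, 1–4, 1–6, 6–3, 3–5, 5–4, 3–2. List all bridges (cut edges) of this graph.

The edges on the cycle 1-6-3-5-4-1 are not bridges since each lies on that cycle.
But removing 5–0 disconnects 5 from 0; removing 3–2 disconnects 3 from 2 — these are bridges.

0-5, 2-3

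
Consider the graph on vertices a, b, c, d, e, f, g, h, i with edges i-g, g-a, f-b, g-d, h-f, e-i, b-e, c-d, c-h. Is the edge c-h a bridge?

After removing c-h, the path c-d-g-i-e-b-f-h still connects them, so the edge is not a bridge.

No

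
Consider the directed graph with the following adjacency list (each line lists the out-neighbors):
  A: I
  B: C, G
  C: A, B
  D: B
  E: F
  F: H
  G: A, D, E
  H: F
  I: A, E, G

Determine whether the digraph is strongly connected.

No

There is no directed path from E to B, so the graph is not strongly connected.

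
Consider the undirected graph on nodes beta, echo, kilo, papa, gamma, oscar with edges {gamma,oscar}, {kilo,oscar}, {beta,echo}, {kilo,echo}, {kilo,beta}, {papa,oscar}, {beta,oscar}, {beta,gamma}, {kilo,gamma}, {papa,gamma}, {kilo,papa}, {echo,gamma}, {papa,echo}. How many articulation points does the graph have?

Removing echo, for instance, still leaves 1 component. No single vertex removal increases the component count — the graph has no articulation points.

0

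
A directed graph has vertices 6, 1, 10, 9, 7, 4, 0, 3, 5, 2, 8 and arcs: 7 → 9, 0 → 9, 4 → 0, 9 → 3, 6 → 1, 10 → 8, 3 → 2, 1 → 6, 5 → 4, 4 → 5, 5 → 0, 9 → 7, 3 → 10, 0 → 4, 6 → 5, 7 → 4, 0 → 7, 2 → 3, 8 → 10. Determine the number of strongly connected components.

{0, 4, 5, 7, 9} are all mutually reachable — one SCC of size 5.
{2, 3} are all mutually reachable — one SCC of size 2.
{1, 6} are all mutually reachable — one SCC of size 2.
{8, 10} are all mutually reachable — one SCC of size 2.
That gives 4 strongly connected components.

4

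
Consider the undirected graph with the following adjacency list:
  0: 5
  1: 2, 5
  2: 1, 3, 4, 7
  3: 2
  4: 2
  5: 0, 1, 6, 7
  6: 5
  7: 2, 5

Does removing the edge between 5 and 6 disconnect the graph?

Yes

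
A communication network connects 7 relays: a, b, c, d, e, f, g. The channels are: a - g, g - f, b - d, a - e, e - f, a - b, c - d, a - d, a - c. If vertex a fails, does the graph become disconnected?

Deleting a raises the number of components from 1 to 2, so a is a cut vertex.

Yes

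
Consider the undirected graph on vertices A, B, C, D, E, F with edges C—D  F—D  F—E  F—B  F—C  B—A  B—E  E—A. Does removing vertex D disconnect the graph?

No

Deleting D leaves 1 component (was 1) (its neighbors C, F remain connected to each other), so D is not a cut vertex.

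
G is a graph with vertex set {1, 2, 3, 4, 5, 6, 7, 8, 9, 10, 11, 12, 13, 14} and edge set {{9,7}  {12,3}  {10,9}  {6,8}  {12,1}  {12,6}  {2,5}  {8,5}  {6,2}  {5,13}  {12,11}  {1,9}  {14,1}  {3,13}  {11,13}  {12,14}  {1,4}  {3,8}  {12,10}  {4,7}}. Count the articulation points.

Removing 12 increases the component count from 1 to 2, so 12 is a cut vertex.
By contrast removing 3 leaves 1 component; it is not a cut vertex. No other vertex is a cut vertex either.

1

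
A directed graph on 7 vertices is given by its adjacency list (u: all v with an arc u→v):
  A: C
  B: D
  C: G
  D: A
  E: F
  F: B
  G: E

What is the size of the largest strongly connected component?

7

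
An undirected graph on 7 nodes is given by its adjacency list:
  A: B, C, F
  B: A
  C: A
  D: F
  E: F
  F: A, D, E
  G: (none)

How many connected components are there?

G is isolated — a component by itself.
Starting from A we can reach A, B, C, D, E, F. That is one component of size 6.
Total: 2 components.

2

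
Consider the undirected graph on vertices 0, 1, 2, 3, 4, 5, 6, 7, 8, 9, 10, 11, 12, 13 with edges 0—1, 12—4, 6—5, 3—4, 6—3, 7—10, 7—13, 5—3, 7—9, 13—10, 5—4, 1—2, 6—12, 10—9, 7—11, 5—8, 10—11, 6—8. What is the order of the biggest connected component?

6

Starting from 0 we can reach 0, 1, 2. That is one component of size 3.
Starting from 7 we can reach 7, 9, 10, 11, 13. That is one component of size 5.
Starting from 3 we can reach 3, 4, 5, 6, 8, 12. That is one component of size 6.
The largest has 6 vertices.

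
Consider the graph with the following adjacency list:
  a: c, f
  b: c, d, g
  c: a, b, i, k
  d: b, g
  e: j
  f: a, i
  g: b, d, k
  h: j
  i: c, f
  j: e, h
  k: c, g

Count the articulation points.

2

Removing c increases the component count from 2 to 3, so c is a cut vertex.
Removing j increases the component count from 2 to 3, so j is a cut vertex.
By contrast removing g leaves 2 components; it is not a cut vertex. No other vertex is a cut vertex either.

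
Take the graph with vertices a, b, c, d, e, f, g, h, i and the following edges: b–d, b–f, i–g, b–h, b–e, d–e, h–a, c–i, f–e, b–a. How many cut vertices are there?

2

Removing b increases the component count from 2 to 3, so b is a cut vertex.
Removing i increases the component count from 2 to 3, so i is a cut vertex.
By contrast removing c leaves 2 components; it is not a cut vertex. No other vertex is a cut vertex either.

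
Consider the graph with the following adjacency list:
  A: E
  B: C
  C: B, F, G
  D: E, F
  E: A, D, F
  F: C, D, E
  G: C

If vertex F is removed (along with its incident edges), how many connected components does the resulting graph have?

2

With F gone, the remaining components are: {A, D, E}; {B, C, G}.
That is 2 components.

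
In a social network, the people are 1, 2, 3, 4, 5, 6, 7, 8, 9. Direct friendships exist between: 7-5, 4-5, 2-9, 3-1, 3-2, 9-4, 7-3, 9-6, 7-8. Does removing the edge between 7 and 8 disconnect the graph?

Yes

Removing 7-8 leaves no path between 7 and 8: the component count goes from 1 to 2. So it is a bridge.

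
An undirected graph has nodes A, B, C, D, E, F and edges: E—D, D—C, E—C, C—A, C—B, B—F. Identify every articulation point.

Removing B increases the component count from 1 to 2, so B is a cut vertex.
Removing C increases the component count from 1 to 3, so C is a cut vertex.
By contrast removing D leaves 1 component; it is not a cut vertex. No other vertex is a cut vertex either.

B, C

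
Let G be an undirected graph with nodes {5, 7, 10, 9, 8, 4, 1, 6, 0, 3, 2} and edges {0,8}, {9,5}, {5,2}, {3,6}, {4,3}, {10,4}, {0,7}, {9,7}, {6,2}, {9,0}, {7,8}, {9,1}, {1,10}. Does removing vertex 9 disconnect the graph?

Deleting 9 raises the number of components from 1 to 2, so 9 is a cut vertex.

Yes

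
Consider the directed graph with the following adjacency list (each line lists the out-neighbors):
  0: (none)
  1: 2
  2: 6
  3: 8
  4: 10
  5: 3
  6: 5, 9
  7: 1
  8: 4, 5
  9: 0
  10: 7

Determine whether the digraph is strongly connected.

No

There is no directed path from 0 to 1, so the graph is not strongly connected.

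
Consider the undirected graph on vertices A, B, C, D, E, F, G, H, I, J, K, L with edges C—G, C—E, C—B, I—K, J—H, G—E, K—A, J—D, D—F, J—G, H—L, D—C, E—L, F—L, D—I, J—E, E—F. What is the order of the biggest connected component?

12

Starting from A we can reach A, B, C, D, E, F, G, H, I, J, K, L. That is one component of size 12.
The largest has 12 vertices.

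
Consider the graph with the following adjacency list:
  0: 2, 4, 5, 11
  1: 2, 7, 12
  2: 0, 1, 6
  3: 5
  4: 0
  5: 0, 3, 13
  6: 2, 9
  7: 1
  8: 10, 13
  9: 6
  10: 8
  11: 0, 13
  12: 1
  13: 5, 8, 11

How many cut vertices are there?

7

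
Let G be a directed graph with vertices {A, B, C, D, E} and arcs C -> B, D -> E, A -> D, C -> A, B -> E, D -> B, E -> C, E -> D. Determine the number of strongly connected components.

{A, B, C, D, E} are all mutually reachable — one SCC of size 5.
That gives 1 strongly connected component.

1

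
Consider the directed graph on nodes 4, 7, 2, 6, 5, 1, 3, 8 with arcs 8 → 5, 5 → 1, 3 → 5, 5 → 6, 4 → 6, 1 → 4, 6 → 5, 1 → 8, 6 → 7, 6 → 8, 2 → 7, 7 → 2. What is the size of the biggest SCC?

{1, 4, 5, 6, 8} are all mutually reachable — one SCC of size 5.
{2, 7} are all mutually reachable — one SCC of size 2.
{3} is an SCC by itself.
The largest has 5 vertices.

5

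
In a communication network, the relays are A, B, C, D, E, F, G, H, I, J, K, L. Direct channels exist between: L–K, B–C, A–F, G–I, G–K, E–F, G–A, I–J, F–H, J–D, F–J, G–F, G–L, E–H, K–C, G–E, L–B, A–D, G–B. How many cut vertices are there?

1

Removing G increases the component count from 1 to 2, so G is a cut vertex.
By contrast removing A leaves 1 component; it is not a cut vertex. No other vertex is a cut vertex either.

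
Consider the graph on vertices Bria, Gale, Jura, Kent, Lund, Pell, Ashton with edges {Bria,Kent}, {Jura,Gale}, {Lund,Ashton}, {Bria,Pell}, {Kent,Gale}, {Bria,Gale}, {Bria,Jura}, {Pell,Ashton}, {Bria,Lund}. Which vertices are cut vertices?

Removing Bria increases the component count from 1 to 2, so Bria is a cut vertex.
By contrast removing Gale leaves 1 component; it is not a cut vertex. No other vertex is a cut vertex either.

Bria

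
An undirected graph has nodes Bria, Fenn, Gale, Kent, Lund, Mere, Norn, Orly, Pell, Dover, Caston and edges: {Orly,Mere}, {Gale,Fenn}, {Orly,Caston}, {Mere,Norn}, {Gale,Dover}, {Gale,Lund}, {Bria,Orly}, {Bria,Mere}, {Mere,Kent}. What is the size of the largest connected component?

Pell is isolated — a component by itself.
Starting from Fenn we can reach Fenn, Gale, Lund, Dover. That is one component of size 4.
Starting from Bria we can reach Bria, Kent, Mere, Norn, Orly, Caston. That is one component of size 6.
The largest has 6 vertices.

6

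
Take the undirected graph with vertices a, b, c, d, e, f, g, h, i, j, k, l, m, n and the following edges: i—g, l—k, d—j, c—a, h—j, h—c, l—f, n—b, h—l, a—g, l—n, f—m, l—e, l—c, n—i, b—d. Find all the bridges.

e-l, f-l, f-m, k-l

The edges on the cycle h-l-n-b-d-j-h are not bridges since each lies on that cycle.
But removing k—l disconnects k from l; removing e—l disconnects e from l; removing f—l disconnects f from l; removing f—m disconnects f from m — these are bridges.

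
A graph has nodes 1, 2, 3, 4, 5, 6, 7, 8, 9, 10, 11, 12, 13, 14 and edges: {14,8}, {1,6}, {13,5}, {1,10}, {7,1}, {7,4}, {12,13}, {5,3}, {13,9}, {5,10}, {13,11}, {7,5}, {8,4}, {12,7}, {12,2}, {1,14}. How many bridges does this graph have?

The edges on the cycle 12-13-5-7-12 are not bridges since each lies on that cycle.
But removing 13–11 disconnects 13 from 11; removing 6–1 disconnects 6 from 1; removing 13–9 disconnects 13 from 9; removing 2–12 disconnects 2 from 12 — these are bridges.
In total 5 edges are bridges.

5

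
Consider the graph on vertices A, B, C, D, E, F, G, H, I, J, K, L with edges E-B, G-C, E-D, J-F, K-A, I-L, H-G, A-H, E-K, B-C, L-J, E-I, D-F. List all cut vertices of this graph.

E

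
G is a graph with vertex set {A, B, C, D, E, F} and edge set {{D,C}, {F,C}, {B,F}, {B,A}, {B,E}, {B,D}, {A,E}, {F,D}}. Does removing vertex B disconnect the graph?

Deleting B raises the number of components from 1 to 2, so B is a cut vertex.

Yes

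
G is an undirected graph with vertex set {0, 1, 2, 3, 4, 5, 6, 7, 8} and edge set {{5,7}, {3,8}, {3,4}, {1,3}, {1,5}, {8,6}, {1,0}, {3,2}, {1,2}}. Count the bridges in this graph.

6

The edges on the cycle 1-3-2-1 are not bridges since each lies on that cycle.
But removing 3—8 disconnects 3 from 8; removing 8—6 disconnects 8 from 6; removing 3—4 disconnects 3 from 4; removing 1—5 disconnects 1 from 5 — these are bridges.
In total 6 edges are bridges.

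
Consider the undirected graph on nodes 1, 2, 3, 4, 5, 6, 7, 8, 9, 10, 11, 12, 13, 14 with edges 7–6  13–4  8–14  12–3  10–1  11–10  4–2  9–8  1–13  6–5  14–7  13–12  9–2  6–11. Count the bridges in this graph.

The edges on the cycle 9-8-14-7-6-11-10-1-13-4-2-9 are not bridges since each lies on that cycle.
But removing 12–3 disconnects 12 from 3; removing 5–6 disconnects 5 from 6; removing 13–12 disconnects 13 from 12 — these are bridges.
That makes 3 bridges.

3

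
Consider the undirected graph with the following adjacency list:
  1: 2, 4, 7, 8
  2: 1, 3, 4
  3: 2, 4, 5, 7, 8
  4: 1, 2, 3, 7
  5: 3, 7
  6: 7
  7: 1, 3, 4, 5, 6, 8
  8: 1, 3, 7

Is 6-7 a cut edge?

Yes

Removing 6-7 leaves no path between 6 and 7: the component count goes from 1 to 2. So it is a bridge.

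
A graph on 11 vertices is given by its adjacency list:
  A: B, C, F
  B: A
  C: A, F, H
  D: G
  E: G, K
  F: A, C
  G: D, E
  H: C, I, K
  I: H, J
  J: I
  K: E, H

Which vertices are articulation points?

A, C, E, G, H, I, K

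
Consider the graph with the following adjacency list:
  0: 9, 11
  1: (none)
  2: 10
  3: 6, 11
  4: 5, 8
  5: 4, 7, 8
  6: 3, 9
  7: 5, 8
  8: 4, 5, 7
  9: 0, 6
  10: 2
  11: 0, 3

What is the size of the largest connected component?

5

1 is isolated — a component by itself.
Starting from 2 we can reach 2, 10. That is one component of size 2.
Starting from 4 we can reach 4, 5, 7, 8. That is one component of size 4.
Starting from 0 we can reach 0, 3, 6, 9, 11. That is one component of size 5.
The largest has 5 vertices.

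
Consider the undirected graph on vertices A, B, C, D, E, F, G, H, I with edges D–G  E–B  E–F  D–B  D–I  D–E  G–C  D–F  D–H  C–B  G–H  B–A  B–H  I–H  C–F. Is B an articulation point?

Yes

Deleting B raises the number of components from 1 to 2, so B is a cut vertex.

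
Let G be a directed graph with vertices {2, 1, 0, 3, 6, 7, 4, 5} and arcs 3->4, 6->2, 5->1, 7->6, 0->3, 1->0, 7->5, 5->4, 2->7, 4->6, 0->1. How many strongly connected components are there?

1

{0, 1, 2, 3, 4, 5, 6, 7} are all mutually reachable — one SCC of size 8.
That gives 1 strongly connected component.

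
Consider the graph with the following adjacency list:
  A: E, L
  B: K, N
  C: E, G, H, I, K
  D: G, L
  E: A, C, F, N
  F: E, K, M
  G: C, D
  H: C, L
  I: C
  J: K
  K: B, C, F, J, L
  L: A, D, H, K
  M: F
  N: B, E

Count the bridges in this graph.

The edges on the cycle K-L-D-G-C-K are not bridges since each lies on that cycle.
But removing M-F disconnects M from F; removing C-I disconnects C from I; removing K-J disconnects K from J — these are bridges.
That makes 3 bridges.

3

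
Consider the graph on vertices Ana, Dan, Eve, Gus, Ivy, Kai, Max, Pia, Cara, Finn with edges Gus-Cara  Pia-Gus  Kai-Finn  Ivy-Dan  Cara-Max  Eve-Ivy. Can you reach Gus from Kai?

No

The component containing Kai is {Kai, Finn}, and Gus is not in it.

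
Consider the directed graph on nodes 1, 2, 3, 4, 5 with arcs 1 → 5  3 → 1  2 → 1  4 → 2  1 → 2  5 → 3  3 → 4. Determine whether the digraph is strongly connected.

From 2 we can reach every vertex (1, 2, 3, 4, 5), and every vertex can reach 2 (1, 2, 3, 4, 5). So the whole graph is one strongly connected component.

Yes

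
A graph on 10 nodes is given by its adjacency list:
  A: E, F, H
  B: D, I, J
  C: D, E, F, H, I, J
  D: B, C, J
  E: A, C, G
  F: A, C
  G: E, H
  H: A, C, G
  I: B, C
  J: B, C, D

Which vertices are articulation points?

C

Removing C increases the component count from 1 to 2, so C is a cut vertex.
By contrast removing D leaves 1 component; it is not a cut vertex. No other vertex is a cut vertex either.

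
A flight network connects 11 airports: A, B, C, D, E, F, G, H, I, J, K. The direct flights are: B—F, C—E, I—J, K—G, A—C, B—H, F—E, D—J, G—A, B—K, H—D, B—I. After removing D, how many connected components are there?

1

With D gone, the remaining components are: {A, B, C, E, F, G, H, I, J, K}.
That is 1 component.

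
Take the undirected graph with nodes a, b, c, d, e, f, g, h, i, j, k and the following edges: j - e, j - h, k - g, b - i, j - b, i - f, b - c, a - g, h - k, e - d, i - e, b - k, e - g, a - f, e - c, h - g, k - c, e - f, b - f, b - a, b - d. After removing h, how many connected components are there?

With h gone, the remaining components are: {a, b, c, d, e, f, g, i, j, k}.
That is 1 component.

1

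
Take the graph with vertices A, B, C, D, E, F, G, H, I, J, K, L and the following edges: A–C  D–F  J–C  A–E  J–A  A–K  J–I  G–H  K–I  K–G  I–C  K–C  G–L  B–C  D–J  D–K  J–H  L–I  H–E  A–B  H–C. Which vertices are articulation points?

D

Removing D increases the component count from 1 to 2, so D is a cut vertex.
By contrast removing I leaves 1 component; it is not a cut vertex. No other vertex is a cut vertex either.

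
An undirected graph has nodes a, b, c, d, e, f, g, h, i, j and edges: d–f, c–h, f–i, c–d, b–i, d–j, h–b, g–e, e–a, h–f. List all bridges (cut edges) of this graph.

The edges on the cycle c-d-f-h-c are not bridges since each lies on that cycle.
But removing e–a disconnects e from a; removing d–j disconnects d from j; removing e–g disconnects e from g — these are bridges.

a-e, d-j, e-g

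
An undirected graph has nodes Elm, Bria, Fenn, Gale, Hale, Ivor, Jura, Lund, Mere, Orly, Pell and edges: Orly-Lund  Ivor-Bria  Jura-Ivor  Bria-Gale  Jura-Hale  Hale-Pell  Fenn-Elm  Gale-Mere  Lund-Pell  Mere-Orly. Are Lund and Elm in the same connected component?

No

The component containing Lund is {Bria, Gale, Hale, Ivor, Jura, Lund, Mere, Orly, Pell}, and Elm is not in it.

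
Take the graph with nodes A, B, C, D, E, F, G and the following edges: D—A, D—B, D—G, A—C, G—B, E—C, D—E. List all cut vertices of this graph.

D

Removing D increases the component count from 2 to 3, so D is a cut vertex.
By contrast removing C leaves 2 components; it is not a cut vertex. No other vertex is a cut vertex either.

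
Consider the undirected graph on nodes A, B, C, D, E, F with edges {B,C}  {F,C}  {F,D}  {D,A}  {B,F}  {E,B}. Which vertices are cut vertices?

B, D, F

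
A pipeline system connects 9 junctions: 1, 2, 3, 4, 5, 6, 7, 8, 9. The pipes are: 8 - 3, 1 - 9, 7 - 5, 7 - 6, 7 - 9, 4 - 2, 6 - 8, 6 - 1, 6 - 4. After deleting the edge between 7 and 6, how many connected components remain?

1

7 and 6 are still connected via 7-9-1-6, so the component count stays at 1.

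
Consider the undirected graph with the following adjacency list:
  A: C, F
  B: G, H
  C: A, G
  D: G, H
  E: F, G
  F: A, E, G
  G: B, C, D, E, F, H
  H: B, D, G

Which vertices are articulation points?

Removing G increases the component count from 1 to 2, so G is a cut vertex.
By contrast removing B leaves 1 component; it is not a cut vertex. No other vertex is a cut vertex either.

G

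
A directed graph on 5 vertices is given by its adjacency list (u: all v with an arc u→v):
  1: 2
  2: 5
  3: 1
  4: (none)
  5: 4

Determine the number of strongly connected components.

{4} is an SCC by itself.
{3} is an SCC by itself.
{1} is an SCC by itself.
{5} is an SCC by itself.
{2} is an SCC by itself.
That gives 5 strongly connected components.

5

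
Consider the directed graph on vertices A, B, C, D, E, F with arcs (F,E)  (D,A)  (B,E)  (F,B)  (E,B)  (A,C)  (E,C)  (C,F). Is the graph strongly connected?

There is no directed path from E to D, so the graph is not strongly connected.

No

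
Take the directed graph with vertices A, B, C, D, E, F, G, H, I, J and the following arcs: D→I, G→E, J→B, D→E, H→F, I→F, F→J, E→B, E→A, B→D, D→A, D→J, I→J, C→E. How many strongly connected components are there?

5

{B, D, E, F, I, J} are all mutually reachable — one SCC of size 6.
{A} is an SCC by itself.
{H} is an SCC by itself.
{C} is an SCC by itself.
{G} is an SCC by itself.
That gives 5 strongly connected components.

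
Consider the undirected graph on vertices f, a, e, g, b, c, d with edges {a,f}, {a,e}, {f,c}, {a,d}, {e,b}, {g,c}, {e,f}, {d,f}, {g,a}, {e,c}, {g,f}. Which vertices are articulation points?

Removing e increases the component count from 1 to 2, so e is a cut vertex.
By contrast removing f leaves 1 component; it is not a cut vertex. No other vertex is a cut vertex either.

e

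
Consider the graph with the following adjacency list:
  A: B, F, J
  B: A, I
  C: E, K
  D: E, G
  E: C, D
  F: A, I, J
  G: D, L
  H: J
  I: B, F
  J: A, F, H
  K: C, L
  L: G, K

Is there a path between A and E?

No

The component containing A is {A, B, F, H, I, J}, and E is not in it.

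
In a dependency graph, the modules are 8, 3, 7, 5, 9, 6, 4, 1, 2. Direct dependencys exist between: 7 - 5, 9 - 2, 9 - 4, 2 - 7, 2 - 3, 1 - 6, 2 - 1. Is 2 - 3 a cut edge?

Removing 2 - 3 leaves no path between 2 and 3: the component count goes from 2 to 3. So it is a bridge.

Yes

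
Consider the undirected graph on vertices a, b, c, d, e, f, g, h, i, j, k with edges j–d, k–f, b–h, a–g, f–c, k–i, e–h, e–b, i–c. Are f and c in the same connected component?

Yes

From f we can reach c, f, i, k, which includes c.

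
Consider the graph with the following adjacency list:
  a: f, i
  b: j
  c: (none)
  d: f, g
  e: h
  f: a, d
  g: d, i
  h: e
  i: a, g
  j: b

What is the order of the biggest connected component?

5

c is isolated — a component by itself.
Starting from e we can reach e, h. That is one component of size 2.
Starting from b we can reach b, j. That is one component of size 2.
Starting from a we can reach a, d, f, g, i. That is one component of size 5.
The largest has 5 vertices.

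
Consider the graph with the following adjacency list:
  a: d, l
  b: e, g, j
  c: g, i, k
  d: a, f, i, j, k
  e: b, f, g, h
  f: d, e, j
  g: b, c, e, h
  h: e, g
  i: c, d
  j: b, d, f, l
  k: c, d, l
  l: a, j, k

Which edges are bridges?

none

The edges on the cycle e-b-j-l-a-d-f-e are not bridges since each lies on that cycle.
Every edge lies on some cycle, so there are no bridges.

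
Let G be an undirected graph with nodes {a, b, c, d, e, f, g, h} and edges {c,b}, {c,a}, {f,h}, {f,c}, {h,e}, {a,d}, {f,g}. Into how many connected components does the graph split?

1

Starting from a we can reach a, b, c, d, e, f, g, h. That is one component of size 8.
Total: 1 component.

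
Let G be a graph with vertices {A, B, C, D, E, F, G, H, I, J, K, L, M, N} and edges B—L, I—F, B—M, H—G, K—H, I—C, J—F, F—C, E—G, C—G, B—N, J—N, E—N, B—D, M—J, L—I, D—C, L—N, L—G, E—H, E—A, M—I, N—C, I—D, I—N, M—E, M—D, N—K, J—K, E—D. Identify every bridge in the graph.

The edges on the cycle B-M-J-N-B are not bridges since each lies on that cycle.
But removing E—A disconnects E from A — this is a bridge.

A-E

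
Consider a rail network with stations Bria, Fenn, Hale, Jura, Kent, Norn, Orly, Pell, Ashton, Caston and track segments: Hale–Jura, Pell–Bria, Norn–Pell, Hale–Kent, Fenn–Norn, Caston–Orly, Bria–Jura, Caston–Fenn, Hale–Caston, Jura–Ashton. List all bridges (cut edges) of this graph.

The edges on the cycle Hale-Caston-Fenn-Norn-Pell-Bria-Jura-Hale are not bridges since each lies on that cycle.
But removing Hale–Kent disconnects Hale from Kent; removing Ashton–Jura disconnects Ashton from Jura; removing Caston–Orly disconnects Caston from Orly — these are bridges.

Ashton-Jura, Caston-Orly, Hale-Kent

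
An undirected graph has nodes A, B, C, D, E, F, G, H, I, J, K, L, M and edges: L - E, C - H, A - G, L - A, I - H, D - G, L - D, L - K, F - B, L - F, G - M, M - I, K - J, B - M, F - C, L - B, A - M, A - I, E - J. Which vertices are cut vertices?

L

Removing L increases the component count from 1 to 2, so L is a cut vertex.
By contrast removing M leaves 1 component; it is not a cut vertex. No other vertex is a cut vertex either.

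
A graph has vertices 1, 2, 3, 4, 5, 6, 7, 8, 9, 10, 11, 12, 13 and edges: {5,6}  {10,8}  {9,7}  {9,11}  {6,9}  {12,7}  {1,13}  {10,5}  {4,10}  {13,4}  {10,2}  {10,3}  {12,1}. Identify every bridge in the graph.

The edges on the cycle 12-1-13-4-10-5-6-9-7-12 are not bridges since each lies on that cycle.
But removing 3—10 disconnects 3 from 10; removing 2—10 disconnects 2 from 10; removing 11—9 disconnects 11 from 9; removing 10—8 disconnects 10 from 8 — these are bridges.

10-2, 10-3, 10-8, 11-9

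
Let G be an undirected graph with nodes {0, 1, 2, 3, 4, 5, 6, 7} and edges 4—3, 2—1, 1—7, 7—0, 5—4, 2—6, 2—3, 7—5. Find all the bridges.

0-7, 2-6

The edges on the cycle 2-1-7-5-4-3-2 are not bridges since each lies on that cycle.
But removing 7—0 disconnects 7 from 0; removing 2—6 disconnects 2 from 6 — these are bridges.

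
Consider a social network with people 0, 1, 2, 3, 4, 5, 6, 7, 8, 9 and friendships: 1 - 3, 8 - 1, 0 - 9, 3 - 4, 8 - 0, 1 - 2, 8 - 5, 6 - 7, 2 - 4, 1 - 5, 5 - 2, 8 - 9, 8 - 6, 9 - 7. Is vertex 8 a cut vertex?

Yes

Deleting 8 raises the number of components from 1 to 2, so 8 is a cut vertex.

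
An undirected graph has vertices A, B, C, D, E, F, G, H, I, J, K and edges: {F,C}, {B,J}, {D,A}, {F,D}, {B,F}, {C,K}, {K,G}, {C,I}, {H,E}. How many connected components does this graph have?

Starting from E we can reach E, H. That is one component of size 2.
Starting from A we can reach A, B, C, D, F, G, I, J, K. That is one component of size 9.
Total: 2 components.

2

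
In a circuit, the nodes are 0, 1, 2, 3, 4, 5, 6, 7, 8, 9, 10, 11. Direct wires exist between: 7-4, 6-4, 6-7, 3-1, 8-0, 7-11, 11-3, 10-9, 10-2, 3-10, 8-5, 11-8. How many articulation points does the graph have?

Removing 3 increases the component count from 1 to 3, so 3 is a cut vertex.
Removing 7 increases the component count from 1 to 2, so 7 is a cut vertex.
Removing 8 increases the component count from 1 to 3, so 8 is a cut vertex.
Likewise 10, 11 are cut vertices.
By contrast removing 5 leaves 1 component; it is not a cut vertex. No other vertex is a cut vertex either.

5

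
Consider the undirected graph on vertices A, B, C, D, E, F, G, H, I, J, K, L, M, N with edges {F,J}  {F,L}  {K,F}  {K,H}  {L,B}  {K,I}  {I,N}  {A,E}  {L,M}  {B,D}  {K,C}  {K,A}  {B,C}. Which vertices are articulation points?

A, B, F, I, K, L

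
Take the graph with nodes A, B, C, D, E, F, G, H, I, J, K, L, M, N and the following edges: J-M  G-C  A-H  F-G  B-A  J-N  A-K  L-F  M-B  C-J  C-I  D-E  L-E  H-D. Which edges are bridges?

A-K, C-I, J-N

The edges on the cycle L-F-G-C-J-M-B-A-H-D-E-L are not bridges since each lies on that cycle.
But removing C-I disconnects C from I; removing N-J disconnects N from J; removing K-A disconnects K from A — these are bridges.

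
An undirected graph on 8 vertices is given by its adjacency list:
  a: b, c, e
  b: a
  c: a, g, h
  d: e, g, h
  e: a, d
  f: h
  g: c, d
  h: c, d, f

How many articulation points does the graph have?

Removing a increases the component count from 1 to 2, so a is a cut vertex.
Removing h increases the component count from 1 to 2, so h is a cut vertex.
By contrast removing d leaves 1 component; it is not a cut vertex. No other vertex is a cut vertex either.

2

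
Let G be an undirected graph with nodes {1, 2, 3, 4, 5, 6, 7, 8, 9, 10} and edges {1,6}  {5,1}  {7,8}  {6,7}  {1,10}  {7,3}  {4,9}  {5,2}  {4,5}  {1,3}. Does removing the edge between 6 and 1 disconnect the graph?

No

After removing 6—1, the path 6-7-3-1 still connects them, so the edge is not a bridge.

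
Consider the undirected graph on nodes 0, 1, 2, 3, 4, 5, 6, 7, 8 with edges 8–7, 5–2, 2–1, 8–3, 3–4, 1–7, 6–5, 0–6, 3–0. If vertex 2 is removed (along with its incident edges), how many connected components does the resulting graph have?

With 2 gone, the remaining components are: {0, 1, 3, 4, 5, 6, 7, 8}.
That is 1 component.

1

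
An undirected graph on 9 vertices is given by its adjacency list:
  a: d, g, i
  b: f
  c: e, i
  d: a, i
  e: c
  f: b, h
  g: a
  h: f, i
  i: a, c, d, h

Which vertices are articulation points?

a, c, f, h, i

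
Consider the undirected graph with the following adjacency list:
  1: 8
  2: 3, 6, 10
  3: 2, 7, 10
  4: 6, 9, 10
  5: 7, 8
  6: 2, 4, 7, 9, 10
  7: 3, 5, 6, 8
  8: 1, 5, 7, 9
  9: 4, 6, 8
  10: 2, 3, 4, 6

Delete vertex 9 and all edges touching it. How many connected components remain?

With 9 gone, the remaining components are: {1, 2, 3, 4, 5, 6, 7, 8, 10}.
That is 1 component.

1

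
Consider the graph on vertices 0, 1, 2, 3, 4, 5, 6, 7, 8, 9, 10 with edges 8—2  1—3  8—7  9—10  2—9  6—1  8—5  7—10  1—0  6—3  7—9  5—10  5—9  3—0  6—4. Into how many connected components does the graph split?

2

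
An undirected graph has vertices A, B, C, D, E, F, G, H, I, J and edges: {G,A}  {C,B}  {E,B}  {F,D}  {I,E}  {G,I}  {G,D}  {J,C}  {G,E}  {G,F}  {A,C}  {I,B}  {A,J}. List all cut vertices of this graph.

G

Removing G increases the component count from 2 to 3, so G is a cut vertex.
By contrast removing I leaves 2 components; it is not a cut vertex. No other vertex is a cut vertex either.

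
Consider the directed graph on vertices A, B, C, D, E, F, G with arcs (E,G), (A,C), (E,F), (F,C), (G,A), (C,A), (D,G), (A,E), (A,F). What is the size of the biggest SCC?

5

{A, C, E, F, G} are all mutually reachable — one SCC of size 5.
{D} is an SCC by itself.
{B} is an SCC by itself.
The largest has 5 vertices.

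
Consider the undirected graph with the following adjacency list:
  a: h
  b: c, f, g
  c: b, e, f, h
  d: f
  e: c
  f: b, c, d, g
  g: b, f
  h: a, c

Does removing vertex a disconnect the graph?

Deleting a leaves 1 component (was 1), so a is not a cut vertex.

No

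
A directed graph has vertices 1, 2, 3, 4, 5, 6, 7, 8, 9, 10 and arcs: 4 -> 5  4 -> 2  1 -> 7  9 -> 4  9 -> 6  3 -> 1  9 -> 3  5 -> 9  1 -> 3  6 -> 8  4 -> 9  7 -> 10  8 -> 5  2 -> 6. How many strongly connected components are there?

{2, 4, 5, 6, 8, 9} are all mutually reachable — one SCC of size 6.
{1, 3} are all mutually reachable — one SCC of size 2.
{10} is an SCC by itself.
{7} is an SCC by itself.
That gives 4 strongly connected components.

4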